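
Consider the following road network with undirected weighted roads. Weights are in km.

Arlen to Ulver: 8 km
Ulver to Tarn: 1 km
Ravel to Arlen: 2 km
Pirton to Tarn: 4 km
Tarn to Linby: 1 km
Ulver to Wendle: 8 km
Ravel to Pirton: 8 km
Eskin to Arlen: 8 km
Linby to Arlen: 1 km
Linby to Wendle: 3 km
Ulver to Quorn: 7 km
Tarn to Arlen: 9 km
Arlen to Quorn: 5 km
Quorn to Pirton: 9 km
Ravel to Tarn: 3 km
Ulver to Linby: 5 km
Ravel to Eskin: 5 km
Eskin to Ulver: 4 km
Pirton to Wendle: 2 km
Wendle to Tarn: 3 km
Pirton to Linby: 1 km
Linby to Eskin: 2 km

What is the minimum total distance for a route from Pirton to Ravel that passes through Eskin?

8 km

Shortest Pirton→Eskin: Pirton → Linby → Eskin = 3
Best Eskin to Ravel: Eskin → Ravel costing 5
Total via Eskin: 3 + 5 = 8 km.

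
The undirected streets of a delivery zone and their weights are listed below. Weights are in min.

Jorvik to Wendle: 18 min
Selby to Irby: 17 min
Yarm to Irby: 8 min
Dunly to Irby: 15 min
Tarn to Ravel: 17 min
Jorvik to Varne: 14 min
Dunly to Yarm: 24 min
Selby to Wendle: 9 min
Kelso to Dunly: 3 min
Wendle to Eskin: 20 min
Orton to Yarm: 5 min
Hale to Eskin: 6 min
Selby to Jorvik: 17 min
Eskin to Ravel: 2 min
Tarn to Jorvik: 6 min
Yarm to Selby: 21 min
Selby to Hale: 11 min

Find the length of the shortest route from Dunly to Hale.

Settle nodes by increasing distance from Dunly:
Dunly: 0
Kelso: 3  (via Dunly)
Irby: 15  (via Dunly)
Yarm: 23  (via Irby)
Orton: 28  (via Yarm)
Selby: 32  (via Irby)
Wendle: 41  (via Selby)
Hale: 43  (via Selby)
Shortest route: Dunly–Irby–Selby–Hale = 43 min.

43 min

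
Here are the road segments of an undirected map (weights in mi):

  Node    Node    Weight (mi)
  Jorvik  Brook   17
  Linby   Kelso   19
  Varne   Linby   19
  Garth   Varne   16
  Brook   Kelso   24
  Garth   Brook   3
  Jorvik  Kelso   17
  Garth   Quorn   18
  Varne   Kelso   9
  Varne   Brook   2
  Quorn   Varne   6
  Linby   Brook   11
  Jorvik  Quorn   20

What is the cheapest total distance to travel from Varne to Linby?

13 mi

Candidate routes:
Varne–Brook–Linby: 2+11 = 13
Varne–Garth–Brook–Linby: 16+3+11 = 30
Varne–Linby: 19 = 19
Varne–Kelso–Linby: 9+19 = 28
Cheapest is Varne–Brook–Linby at 13 mi.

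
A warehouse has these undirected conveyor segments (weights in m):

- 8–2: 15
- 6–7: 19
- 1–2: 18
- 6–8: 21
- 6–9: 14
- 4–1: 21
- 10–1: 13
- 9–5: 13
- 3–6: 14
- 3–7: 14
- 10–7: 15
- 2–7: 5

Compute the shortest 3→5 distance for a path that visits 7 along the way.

60 m

Shortest 3→7: 3 → 7 = 14
Shortest 7→5: 7 → 6 → 9 → 5 = 46
Total via 7: 14 + 46 = 60 m.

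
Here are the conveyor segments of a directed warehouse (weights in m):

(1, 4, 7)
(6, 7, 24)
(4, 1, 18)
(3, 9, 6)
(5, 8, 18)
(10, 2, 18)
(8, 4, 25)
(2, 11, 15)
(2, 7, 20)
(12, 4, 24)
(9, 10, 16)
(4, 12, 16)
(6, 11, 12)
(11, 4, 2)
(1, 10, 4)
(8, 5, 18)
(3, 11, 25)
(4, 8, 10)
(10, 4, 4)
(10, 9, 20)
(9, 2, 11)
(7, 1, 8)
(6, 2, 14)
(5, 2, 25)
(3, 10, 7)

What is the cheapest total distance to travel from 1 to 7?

42 m

Shortest distances from 1:
1: 0
10: 4  (via 1)
4: 7  (via 1)
8: 17  (via 4)
2: 22  (via 10)
12: 23  (via 4)
9: 24  (via 10)
5: 35  (via 8)
11: 37  (via 2)
7: 42  (via 2)
Shortest route: 1–10–2–7 = 42 m.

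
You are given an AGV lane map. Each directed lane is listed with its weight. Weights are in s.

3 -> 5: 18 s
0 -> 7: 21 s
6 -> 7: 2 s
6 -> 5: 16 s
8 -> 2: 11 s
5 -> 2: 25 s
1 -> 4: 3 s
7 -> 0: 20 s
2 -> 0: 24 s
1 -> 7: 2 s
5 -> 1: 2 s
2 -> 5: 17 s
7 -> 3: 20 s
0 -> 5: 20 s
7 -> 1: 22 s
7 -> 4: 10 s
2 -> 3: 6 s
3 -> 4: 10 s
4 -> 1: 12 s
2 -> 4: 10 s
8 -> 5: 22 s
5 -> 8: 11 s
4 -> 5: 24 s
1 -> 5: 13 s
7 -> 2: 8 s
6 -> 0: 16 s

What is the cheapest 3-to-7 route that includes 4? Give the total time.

24 s

Shortest 3→4: 3 → 4 = 10
Shortest 4→7: 4 → 1 → 7 = 14
Total via 4: 10 + 14 = 24 s.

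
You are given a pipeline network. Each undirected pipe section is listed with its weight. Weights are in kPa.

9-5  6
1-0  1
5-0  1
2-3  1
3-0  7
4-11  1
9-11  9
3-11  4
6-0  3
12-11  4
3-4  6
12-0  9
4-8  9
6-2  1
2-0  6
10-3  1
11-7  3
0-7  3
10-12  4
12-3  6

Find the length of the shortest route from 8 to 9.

19 kPa

Compare a few routes:
8–4–11–9: 9+1+9 = 19
8–4–11–3–2–6–0–5–9: 9+1+4+1+1+3+1+6 = 26
8–4–3–2–6–0–5–9: 9+6+1+1+3+1+6 = 27
8–4–11–7–0–5–9: 9+1+3+3+1+6 = 23
The minimum is 19 kPa via 8–4–11–9.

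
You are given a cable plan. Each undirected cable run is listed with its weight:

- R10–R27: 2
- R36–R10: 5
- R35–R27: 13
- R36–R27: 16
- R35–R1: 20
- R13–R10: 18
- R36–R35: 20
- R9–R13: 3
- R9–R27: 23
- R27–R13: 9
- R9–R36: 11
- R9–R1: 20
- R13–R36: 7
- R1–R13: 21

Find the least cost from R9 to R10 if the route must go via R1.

Best R9 to R1: R9 → R1 costing 20
Best R1 to R10: R1 → R13 → R27 → R10 costing 32
Total via R1: 20 + 32 = 52.

52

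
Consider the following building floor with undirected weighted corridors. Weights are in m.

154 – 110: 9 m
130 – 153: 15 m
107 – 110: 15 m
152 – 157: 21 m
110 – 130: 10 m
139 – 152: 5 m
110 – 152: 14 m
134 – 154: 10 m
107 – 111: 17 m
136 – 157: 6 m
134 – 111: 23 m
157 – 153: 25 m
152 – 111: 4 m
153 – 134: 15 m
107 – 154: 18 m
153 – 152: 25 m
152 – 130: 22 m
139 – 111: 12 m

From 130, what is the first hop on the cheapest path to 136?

Enumerating some paths:
130 → 110 → 152 → 157 → 136: 10+14+21+6 = 51
130 → 153 → 157 → 136: 15+25+6 = 46
130 → 152 → 157 → 136: 22+21+6 = 49
Cheapest is 130 → 153 → 157 → 136 at 46 m.
So from 130 the first move is to 153.

153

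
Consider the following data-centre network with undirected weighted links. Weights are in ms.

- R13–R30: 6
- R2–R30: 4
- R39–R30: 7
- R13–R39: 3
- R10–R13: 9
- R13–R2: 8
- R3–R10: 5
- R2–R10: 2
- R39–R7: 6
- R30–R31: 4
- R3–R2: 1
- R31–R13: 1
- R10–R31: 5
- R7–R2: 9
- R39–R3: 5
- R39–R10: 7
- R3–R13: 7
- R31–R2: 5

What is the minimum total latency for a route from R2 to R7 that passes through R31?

15 ms

Shortest R2→R31: R2 → R31 = 5
Shortest R31→R7: R31 → R13 → R39 → R7 = 10
Total via R31: 5 + 10 = 15 ms.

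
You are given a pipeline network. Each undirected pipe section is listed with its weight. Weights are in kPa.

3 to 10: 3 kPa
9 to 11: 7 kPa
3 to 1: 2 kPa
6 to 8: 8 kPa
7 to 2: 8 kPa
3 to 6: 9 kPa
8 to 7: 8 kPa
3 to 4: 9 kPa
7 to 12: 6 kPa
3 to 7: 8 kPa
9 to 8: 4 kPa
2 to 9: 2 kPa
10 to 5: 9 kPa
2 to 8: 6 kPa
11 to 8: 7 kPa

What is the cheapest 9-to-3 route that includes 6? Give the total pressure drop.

21 kPa

Shortest 9→6: 9–8–6 = 12
Shortest 6→3: 6–3 = 9
Total via 6: 12 + 9 = 21 kPa.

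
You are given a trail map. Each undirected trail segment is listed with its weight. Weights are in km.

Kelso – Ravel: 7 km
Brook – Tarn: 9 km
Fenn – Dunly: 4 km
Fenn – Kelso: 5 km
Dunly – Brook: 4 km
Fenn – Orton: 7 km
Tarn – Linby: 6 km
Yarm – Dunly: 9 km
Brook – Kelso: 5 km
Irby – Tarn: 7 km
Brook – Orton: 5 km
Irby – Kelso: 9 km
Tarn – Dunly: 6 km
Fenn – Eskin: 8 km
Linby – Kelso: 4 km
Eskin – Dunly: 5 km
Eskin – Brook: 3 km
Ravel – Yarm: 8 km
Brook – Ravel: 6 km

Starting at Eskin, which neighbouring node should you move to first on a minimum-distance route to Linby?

Brook

Enumerating some paths:
Eskin → Brook → Kelso → Linby: 3+5+4 = 12
Eskin → Fenn → Kelso → Linby: 8+5+4 = 17
Cheapest is Eskin → Brook → Kelso → Linby at 12 km.
So from Eskin the first move is to Brook.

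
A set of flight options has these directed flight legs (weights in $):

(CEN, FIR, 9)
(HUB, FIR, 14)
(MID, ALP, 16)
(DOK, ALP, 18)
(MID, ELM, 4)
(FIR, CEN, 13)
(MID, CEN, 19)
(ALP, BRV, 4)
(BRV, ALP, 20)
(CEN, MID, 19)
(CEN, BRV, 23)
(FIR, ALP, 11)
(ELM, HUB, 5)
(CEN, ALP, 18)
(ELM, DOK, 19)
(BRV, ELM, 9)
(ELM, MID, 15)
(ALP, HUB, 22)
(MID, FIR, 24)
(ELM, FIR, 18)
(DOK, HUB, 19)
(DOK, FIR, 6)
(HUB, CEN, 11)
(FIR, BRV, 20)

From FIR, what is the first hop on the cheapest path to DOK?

Compare a few routes:
FIR → ALP → BRV → ELM → DOK: 11+4+9+19 = 43
FIR → BRV → ELM → DOK: 20+9+19 = 48
The minimum is $43 via FIR → ALP → BRV → ELM → DOK.
So from FIR the first move is to ALP.

ALP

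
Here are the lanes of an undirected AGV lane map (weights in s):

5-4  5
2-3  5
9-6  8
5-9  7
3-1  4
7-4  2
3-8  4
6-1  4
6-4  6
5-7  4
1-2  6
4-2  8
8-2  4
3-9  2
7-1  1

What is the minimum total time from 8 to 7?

Candidate routes:
8 - 2 - 1 - 7: 4+6+1 = 11
8 - 3 - 1 - 7: 4+4+1 = 9
The minimum is 9 s via 8 - 3 - 1 - 7.

9 s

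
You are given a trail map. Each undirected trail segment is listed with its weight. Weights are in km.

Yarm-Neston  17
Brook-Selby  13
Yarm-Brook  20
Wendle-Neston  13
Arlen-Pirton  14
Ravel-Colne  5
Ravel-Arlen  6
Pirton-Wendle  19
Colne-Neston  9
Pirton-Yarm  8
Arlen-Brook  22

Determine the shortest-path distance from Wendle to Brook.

47 km

Compare a few routes:
Wendle → Neston → Yarm → Brook: 13+17+20 = 50
Wendle → Pirton → Yarm → Brook: 19+8+20 = 47
The minimum is 47 km via Wendle → Pirton → Yarm → Brook.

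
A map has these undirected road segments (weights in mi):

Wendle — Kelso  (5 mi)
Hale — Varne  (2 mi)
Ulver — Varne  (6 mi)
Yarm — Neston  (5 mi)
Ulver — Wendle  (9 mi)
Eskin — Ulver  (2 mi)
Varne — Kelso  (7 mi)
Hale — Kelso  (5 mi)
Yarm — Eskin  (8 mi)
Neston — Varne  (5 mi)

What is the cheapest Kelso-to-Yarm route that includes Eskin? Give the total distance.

Best Kelso to Eskin: Kelso–Varne–Ulver–Eskin costing 15
Shortest Eskin→Yarm: Eskin–Yarm = 8
Total via Eskin: 15 + 8 = 23 mi.

23 mi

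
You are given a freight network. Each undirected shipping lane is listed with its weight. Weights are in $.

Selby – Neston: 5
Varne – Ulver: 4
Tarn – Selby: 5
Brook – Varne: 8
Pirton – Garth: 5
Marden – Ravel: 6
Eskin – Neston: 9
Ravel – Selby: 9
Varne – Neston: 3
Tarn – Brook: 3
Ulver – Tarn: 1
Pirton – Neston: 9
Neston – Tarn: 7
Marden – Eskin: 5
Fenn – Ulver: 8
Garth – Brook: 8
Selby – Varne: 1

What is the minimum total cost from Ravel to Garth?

Enumerating some paths:
Ravel → Selby → Varne → Brook → Garth: 9+1+8+8 = 26
Ravel → Selby → Varne → Ulver → Tarn → Brook → Garth: 9+1+4+1+3+8 = 26
Ravel → Selby → Tarn → Brook → Garth: 9+5+3+8 = 25
Cheapest is Ravel → Selby → Tarn → Brook → Garth at $25.

$25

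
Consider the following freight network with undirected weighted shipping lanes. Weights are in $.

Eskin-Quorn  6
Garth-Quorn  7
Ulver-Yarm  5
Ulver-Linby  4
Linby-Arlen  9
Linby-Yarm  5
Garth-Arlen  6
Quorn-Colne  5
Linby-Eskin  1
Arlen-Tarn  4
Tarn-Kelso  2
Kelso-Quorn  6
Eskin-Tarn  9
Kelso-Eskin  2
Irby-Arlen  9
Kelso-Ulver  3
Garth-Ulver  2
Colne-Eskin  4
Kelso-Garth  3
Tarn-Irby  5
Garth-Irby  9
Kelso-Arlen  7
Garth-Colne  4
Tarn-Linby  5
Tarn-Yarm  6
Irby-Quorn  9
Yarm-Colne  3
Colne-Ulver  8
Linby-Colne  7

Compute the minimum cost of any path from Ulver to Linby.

$4

Running Dijkstra from Ulver:
Ulver: 0
Garth: 2  (via Ulver)
Kelso: 3  (via Ulver)
Linby: 4  (via Ulver)
Shortest route: Ulver → Linby = $4.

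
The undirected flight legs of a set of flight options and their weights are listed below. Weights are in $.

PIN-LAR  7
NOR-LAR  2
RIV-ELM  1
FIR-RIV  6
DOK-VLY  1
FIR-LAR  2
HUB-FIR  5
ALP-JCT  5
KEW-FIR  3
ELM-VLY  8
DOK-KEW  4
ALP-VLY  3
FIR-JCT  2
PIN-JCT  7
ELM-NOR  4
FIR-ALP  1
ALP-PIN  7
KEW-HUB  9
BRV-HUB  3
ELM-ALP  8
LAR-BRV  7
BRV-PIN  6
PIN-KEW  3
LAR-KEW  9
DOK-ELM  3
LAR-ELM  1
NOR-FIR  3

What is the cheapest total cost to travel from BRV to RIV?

$9

Compare a few routes:
BRV–LAR–NOR–ELM–RIV: 7+2+4+1 = 14
BRV–HUB–FIR–RIV: 3+5+6 = 14
BRV–HUB–FIR–LAR–ELM–RIV: 3+5+2+1+1 = 12
BRV–LAR–ELM–RIV: 7+1+1 = 9
Cheapest is BRV–LAR–ELM–RIV at $9.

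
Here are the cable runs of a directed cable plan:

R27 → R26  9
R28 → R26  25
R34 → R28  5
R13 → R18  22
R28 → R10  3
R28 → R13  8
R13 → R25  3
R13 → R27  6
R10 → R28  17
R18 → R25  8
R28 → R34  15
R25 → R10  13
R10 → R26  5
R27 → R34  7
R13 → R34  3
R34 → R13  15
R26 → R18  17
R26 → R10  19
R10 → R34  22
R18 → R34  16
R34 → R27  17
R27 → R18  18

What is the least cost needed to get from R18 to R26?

26

Shortest distances from R18:
R18: 0
R25: 8  (via R18)
R34: 16  (via R18)
R10: 21  (via R25)
R28: 21  (via R34)
R26: 26  (via R10)
Shortest route: R18 → R25 → R10 → R26 = 26.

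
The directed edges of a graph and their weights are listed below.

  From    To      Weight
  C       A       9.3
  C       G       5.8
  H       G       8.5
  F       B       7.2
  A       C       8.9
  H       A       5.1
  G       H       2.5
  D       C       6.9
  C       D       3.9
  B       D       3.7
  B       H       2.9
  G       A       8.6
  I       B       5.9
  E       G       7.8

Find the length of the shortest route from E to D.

Candidate routes:
E → G → H → A → C → D: 7.8+2.5+5.1+8.9+3.9 = 28.2
E → G → A → C → D: 7.8+8.6+8.9+3.9 = 29.2
The minimum is 28.2 via E → G → H → A → C → D.

28.2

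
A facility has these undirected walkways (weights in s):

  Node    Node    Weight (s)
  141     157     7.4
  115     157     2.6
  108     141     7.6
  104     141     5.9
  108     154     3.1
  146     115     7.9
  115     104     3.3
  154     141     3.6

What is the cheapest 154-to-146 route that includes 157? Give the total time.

21.5 s

Shortest 154→157: 154 → 141 → 157 = 11
Best 157 to 146: 157 → 115 → 146 costing 10.5
Total via 157: 11 + 10.5 = 21.5 s.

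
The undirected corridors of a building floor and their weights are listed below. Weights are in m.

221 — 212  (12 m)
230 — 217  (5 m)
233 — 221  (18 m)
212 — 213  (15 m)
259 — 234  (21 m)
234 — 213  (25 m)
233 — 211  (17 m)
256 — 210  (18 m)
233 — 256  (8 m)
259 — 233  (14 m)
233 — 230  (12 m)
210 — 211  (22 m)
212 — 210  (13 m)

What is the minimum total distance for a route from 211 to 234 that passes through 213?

Best 211 to 213: 211 → 210 → 212 → 213 costing 50
Best 213 to 234: 213 → 234 costing 25
Total via 213: 50 + 25 = 75 m.

75 m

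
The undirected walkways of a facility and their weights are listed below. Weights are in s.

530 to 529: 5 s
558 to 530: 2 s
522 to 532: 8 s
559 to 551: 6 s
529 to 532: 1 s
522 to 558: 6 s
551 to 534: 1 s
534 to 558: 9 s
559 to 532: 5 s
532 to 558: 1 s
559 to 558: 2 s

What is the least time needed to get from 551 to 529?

10 s

Settle nodes by increasing distance from 551:
551: 0
534: 1  (via 551)
559: 6  (via 551)
558: 8  (via 559)
532: 9  (via 558)
529: 10  (via 532)
Shortest route: 551–559–558–532–529 = 10 s.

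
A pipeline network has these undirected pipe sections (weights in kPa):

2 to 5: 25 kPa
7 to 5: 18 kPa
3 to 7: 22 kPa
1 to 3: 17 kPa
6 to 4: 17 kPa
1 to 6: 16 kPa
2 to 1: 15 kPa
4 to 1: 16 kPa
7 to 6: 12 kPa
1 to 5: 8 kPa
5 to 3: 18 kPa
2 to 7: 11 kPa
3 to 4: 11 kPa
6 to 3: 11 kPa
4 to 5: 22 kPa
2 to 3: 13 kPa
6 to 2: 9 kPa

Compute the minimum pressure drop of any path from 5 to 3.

Compare a few routes:
5 - 3: 18 = 18
5 - 1 - 3: 8+17 = 25
5 - 4 - 3: 22+11 = 33
The minimum is 18 kPa via 5 - 3.

18 kPa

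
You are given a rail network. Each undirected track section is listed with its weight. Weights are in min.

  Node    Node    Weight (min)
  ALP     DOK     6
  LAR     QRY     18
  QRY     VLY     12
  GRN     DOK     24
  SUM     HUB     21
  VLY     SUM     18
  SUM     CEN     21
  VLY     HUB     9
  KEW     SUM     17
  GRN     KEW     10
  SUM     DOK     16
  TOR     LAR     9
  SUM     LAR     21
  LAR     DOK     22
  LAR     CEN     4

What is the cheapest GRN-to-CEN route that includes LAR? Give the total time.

50 min

Best GRN to LAR: GRN–DOK–LAR costing 46
Shortest LAR→CEN: LAR–CEN = 4
Total via LAR: 46 + 4 = 50 min.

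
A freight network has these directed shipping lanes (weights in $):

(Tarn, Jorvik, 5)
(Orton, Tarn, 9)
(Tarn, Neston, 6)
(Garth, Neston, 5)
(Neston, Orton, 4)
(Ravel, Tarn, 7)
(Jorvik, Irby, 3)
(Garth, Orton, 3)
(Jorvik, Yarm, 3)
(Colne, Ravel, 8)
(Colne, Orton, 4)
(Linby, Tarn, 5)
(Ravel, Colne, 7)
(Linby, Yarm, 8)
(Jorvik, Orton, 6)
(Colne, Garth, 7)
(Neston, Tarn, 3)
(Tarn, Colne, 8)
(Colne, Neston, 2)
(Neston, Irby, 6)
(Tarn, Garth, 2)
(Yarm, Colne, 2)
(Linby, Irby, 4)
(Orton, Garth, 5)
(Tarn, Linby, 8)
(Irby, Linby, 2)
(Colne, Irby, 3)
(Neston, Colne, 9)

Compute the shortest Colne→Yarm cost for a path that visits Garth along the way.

$23

Best Colne to Garth: Colne–Garth costing 7
Shortest Garth→Yarm: Garth–Neston–Tarn–Jorvik–Yarm = 16
Total via Garth: 7 + 16 = $23.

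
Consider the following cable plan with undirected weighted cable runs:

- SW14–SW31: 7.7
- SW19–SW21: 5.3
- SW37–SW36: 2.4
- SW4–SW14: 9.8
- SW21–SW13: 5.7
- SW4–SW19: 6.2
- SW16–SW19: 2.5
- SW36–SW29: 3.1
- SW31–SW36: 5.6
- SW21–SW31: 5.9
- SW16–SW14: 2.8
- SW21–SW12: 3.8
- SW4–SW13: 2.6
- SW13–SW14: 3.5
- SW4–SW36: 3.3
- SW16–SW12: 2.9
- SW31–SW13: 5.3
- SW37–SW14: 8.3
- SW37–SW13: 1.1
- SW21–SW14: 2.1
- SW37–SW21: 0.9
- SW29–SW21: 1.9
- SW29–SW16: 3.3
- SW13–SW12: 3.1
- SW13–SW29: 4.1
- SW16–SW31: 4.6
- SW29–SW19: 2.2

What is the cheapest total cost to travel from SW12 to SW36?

Shortest distances from SW12:
SW12: 0
SW16: 2.9  (via SW12)
SW13: 3.1  (via SW12)
SW21: 3.8  (via SW12)
SW37: 4.2  (via SW13)
SW19: 5.4  (via SW16)
SW14: 5.7  (via SW16)
SW4: 5.7  (via SW13)
SW29: 5.7  (via SW21)
SW36: 6.6  (via SW37)
Shortest route: SW12 → SW13 → SW37 → SW36 = 6.6.

6.6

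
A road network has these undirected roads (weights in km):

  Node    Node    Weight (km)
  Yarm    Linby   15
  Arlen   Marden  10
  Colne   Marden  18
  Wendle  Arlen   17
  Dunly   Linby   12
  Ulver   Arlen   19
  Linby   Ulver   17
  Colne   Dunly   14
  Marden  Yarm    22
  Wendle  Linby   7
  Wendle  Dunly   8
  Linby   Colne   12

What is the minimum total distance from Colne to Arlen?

28 km

Candidate routes:
Colne → Marden → Arlen: 18+10 = 28
Colne → Linby → Wendle → Arlen: 12+7+17 = 36
The minimum is 28 km via Colne → Marden → Arlen.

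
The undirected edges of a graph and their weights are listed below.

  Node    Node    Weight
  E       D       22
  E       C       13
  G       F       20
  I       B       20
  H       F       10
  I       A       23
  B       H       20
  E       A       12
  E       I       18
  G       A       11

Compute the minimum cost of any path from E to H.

Running Dijkstra from E:
E: 0
A: 12  (via E)
C: 13  (via E)
I: 18  (via E)
D: 22  (via E)
G: 23  (via A)
B: 38  (via I)
F: 43  (via G)
H: 53  (via F)
Shortest route: E–A–G–F–H = 53.

53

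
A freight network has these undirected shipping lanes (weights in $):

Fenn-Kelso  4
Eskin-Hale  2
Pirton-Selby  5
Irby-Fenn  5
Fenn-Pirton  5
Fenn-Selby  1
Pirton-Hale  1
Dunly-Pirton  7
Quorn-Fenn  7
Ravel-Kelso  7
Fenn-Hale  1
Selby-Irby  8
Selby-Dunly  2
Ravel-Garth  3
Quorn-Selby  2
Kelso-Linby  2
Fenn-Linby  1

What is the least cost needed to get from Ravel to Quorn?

$13

Compare a few routes:
Ravel–Kelso–Fenn–Selby–Quorn: 7+4+1+2 = 14
Ravel–Kelso–Linby–Fenn–Selby–Quorn: 7+2+1+1+2 = 13
The minimum is $13 via Ravel–Kelso–Linby–Fenn–Selby–Quorn.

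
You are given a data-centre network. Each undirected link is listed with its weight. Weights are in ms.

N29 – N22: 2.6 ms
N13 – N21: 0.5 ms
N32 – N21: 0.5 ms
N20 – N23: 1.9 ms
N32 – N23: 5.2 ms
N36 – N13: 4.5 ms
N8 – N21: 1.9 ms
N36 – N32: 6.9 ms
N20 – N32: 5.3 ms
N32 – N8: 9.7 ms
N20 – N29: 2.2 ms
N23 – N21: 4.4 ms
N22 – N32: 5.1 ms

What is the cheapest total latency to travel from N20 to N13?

6.3 ms

Running Dijkstra from N20:
N20: 0
N23: 1.9  (via N20)
N29: 2.2  (via N20)
N22: 4.8  (via N29)
N32: 5.3  (via N20)
N21: 5.8  (via N32)
N13: 6.3  (via N21)
Shortest route: N20–N32–N21–N13 = 6.3 ms.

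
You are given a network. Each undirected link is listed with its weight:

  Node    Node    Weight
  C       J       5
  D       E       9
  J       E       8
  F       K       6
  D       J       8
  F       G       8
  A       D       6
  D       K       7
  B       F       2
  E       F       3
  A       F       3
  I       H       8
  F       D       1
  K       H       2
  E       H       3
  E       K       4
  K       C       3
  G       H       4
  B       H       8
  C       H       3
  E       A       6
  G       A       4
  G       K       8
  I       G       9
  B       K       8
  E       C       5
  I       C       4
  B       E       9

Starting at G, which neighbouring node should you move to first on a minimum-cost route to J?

Candidate routes:
G - A - F - D - J: 4+3+1+8 = 16
G - H - K - C - J: 4+2+3+5 = 14
G - H - E - J: 4+3+8 = 15
G - H - C - J: 4+3+5 = 12
Cheapest is G - H - C - J at 12.
So from G the first move is to H.

H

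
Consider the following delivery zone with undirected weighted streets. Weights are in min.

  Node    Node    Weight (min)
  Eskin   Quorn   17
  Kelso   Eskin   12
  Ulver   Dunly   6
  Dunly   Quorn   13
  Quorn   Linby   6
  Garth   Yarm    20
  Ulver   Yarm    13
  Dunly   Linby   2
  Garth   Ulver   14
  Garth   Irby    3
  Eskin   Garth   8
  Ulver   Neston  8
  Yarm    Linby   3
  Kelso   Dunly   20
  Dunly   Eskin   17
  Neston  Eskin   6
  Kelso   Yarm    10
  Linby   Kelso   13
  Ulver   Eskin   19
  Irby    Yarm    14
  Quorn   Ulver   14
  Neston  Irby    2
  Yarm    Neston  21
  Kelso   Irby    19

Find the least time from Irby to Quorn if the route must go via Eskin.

Best Irby to Eskin: Irby → Neston → Eskin costing 8
Best Eskin to Quorn: Eskin → Quorn costing 17
Total via Eskin: 8 + 17 = 25 min.

25 min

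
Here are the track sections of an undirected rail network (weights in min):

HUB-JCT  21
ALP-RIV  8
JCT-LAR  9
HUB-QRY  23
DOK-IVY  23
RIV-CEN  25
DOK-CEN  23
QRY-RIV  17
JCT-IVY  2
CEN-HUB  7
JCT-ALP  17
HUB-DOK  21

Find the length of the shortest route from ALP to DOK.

Running Dijkstra from ALP:
ALP: 0
RIV: 8  (via ALP)
JCT: 17  (via ALP)
IVY: 19  (via JCT)
QRY: 25  (via RIV)
LAR: 26  (via JCT)
CEN: 33  (via RIV)
HUB: 38  (via JCT)
DOK: 42  (via IVY)
Shortest route: ALP → JCT → IVY → DOK = 42 min.

42 min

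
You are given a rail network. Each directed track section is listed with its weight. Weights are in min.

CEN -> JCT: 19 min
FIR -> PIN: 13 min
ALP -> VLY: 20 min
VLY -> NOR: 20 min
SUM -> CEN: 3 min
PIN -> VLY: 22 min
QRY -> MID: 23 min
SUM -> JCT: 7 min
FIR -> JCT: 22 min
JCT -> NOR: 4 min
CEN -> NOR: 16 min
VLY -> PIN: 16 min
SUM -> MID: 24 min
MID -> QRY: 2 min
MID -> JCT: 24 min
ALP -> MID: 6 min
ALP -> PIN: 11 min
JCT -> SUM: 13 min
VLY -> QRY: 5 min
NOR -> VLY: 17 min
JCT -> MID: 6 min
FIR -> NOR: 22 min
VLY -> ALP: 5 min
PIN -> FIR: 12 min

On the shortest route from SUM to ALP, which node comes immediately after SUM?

Compare a few routes:
SUM–CEN–NOR–VLY–ALP: 3+16+17+5 = 41
SUM–JCT–NOR–VLY–ALP: 7+4+17+5 = 33
Cheapest is SUM–JCT–NOR–VLY–ALP at 33 min.
So from SUM the first move is to JCT.

JCT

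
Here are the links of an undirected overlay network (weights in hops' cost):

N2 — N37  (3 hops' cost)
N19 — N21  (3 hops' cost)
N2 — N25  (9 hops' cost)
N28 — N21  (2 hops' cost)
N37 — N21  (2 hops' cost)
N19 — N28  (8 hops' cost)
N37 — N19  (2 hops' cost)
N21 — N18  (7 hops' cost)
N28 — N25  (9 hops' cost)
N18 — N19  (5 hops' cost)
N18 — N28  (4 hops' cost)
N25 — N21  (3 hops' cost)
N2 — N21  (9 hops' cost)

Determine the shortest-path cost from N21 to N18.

6 hops' cost

Candidate routes:
N21 - N37 - N19 - N18: 2+2+5 = 9
N21 - N18: 7 = 7
N21 - N28 - N18: 2+4 = 6
N21 - N19 - N18: 3+5 = 8
The minimum is 6 hops' cost via N21 - N28 - N18.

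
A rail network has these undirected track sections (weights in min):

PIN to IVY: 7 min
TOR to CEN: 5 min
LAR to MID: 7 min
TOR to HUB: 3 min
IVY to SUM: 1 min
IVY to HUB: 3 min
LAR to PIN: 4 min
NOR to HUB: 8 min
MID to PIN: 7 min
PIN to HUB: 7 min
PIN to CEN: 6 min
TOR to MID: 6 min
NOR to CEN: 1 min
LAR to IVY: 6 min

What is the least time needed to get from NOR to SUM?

Settle nodes by increasing distance from NOR:
NOR: 0
CEN: 1  (via NOR)
TOR: 6  (via CEN)
PIN: 7  (via CEN)
HUB: 8  (via NOR)
LAR: 11  (via PIN)
IVY: 11  (via HUB)
SUM: 12  (via IVY)
Shortest route: NOR–HUB–IVY–SUM = 12 min.

12 min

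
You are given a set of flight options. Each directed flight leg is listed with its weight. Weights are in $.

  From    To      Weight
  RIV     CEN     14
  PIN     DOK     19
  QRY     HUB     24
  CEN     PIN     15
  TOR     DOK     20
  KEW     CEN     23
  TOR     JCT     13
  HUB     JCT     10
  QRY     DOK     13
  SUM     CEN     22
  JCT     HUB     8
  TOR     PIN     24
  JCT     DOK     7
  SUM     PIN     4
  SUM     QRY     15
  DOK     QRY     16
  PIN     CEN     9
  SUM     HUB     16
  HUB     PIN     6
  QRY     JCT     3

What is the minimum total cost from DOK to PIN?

Shortest distances from DOK:
DOK: 0
QRY: 16  (via DOK)
JCT: 19  (via QRY)
HUB: 27  (via JCT)
PIN: 33  (via HUB)
Shortest route: DOK–QRY–JCT–HUB–PIN = $33.

$33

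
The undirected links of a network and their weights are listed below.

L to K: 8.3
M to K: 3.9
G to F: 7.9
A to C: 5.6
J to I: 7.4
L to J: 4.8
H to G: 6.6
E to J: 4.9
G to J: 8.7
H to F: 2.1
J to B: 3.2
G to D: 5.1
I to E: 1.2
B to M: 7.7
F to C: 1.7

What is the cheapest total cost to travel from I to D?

Enumerating some paths:
I → J → G → D: 7.4+8.7+5.1 = 21.2
I → E → J → G → D: 1.2+4.9+8.7+5.1 = 19.9
The minimum is 19.9 via I → E → J → G → D.

19.9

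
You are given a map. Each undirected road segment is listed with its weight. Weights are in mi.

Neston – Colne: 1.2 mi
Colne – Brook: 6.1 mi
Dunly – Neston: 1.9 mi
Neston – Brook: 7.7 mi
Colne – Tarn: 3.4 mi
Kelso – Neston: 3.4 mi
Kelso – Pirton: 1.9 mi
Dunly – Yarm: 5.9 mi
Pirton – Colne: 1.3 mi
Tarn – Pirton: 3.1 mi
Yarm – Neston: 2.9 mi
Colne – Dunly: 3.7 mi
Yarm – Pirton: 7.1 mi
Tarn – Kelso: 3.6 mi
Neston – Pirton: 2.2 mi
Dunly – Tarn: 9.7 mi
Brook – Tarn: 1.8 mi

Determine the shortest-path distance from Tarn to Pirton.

Shortest distances from Tarn:
Tarn: 0
Brook: 1.8  (via Tarn)
Pirton: 3.1  (via Tarn)
Shortest route: Tarn → Pirton = 3.1 mi.

3.1 mi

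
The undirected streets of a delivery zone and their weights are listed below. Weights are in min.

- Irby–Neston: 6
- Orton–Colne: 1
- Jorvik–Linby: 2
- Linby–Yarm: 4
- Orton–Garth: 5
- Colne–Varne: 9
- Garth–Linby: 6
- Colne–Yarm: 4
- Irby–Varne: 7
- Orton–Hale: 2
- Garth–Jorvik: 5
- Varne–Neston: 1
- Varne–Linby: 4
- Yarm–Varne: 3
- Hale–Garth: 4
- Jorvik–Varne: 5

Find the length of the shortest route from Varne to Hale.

Candidate routes:
Varne–Linby–Garth–Hale: 4+6+4 = 14
Varne–Colne–Orton–Hale: 9+1+2 = 12
Varne–Yarm–Colne–Orton–Hale: 3+4+1+2 = 10
Varne–Jorvik–Garth–Hale: 5+5+4 = 14
Cheapest is Varne–Yarm–Colne–Orton–Hale at 10 min.

10 min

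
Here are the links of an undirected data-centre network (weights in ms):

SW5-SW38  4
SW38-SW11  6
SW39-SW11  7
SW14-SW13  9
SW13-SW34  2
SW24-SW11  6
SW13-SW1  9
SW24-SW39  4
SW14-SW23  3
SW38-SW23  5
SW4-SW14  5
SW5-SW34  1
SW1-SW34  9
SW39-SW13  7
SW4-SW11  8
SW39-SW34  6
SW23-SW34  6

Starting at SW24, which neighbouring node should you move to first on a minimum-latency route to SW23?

Candidate routes:
SW24 → SW39 → SW34 → SW23: 4+6+6 = 16
SW24 → SW39 → SW13 → SW34 → SW23: 4+7+2+6 = 19
SW24 → SW11 → SW38 → SW23: 6+6+5 = 17
SW24 → SW39 → SW34 → SW5 → SW38 → SW23: 4+6+1+4+5 = 20
The minimum is 16 ms via SW24 → SW39 → SW34 → SW23.
So from SW24 the first move is to SW39.

SW39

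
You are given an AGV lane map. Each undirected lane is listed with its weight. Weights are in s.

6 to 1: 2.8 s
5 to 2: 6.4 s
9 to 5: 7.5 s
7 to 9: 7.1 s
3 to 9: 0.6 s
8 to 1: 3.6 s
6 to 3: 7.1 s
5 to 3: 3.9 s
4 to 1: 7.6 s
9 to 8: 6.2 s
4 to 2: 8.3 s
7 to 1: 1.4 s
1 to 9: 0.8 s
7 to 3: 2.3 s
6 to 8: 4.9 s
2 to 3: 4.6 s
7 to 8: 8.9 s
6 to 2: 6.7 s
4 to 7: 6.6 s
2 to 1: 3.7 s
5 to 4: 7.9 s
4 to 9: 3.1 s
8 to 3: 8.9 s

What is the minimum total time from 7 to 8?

5 s

Candidate routes:
7–1–8: 1.4+3.6 = 5
7–3–9–1–8: 2.3+0.6+0.8+3.6 = 7.3
The minimum is 5 s via 7–1–8.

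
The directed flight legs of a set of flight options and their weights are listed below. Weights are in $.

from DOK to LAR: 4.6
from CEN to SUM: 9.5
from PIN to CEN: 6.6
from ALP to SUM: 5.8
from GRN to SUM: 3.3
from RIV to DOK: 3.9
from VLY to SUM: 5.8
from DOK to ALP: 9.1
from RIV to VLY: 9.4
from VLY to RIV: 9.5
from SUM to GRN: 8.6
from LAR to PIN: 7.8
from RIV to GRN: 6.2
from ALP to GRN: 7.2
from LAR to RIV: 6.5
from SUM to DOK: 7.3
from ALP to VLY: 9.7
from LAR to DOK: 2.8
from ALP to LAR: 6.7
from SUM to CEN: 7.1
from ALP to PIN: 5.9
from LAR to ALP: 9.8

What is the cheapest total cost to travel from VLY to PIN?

Settle nodes by increasing distance from VLY:
VLY: 0
SUM: 5.8  (via VLY)
RIV: 9.5  (via VLY)
CEN: 12.9  (via SUM)
DOK: 13.1  (via SUM)
GRN: 14.4  (via SUM)
LAR: 17.7  (via DOK)
ALP: 22.2  (via DOK)
PIN: 25.5  (via LAR)
Shortest route: VLY → SUM → DOK → LAR → PIN = $25.5.

$25.5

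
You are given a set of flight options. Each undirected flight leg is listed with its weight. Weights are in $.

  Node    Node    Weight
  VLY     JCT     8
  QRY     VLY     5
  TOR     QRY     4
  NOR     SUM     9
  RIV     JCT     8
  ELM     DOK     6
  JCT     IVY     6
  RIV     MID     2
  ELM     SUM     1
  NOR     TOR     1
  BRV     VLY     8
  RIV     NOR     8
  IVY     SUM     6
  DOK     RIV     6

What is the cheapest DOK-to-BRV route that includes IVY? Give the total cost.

Best DOK to IVY: DOK → ELM → SUM → IVY costing 13
Shortest IVY→BRV: IVY → JCT → VLY → BRV = 22
Total via IVY: 13 + 22 = $35.

$35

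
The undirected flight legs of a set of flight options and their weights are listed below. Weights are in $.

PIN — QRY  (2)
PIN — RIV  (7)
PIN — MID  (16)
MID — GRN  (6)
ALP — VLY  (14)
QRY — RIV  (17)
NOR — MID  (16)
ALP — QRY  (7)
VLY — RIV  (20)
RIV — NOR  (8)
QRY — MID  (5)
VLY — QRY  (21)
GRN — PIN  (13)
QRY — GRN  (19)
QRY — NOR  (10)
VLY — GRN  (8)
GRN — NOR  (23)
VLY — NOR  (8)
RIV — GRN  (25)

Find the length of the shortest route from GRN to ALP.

$18

Running Dijkstra from GRN:
GRN: 0
MID: 6  (via GRN)
VLY: 8  (via GRN)
QRY: 11  (via MID)
PIN: 13  (via GRN)
NOR: 16  (via VLY)
ALP: 18  (via QRY)
Shortest route: GRN–MID–QRY–ALP = $18.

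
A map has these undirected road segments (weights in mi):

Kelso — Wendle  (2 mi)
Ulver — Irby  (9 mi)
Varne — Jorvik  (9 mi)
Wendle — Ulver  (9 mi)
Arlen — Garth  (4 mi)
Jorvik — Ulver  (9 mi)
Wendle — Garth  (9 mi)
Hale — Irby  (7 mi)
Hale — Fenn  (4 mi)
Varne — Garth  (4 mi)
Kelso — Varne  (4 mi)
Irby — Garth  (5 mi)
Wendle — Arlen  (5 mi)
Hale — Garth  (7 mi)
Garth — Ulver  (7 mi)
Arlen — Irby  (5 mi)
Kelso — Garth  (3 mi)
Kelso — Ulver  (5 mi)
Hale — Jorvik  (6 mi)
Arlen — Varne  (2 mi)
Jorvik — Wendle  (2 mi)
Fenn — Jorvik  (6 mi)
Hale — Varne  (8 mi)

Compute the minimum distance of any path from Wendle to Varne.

Enumerating some paths:
Wendle - Kelso - Varne: 2+4 = 6
Wendle - Arlen - Varne: 5+2 = 7
Wendle - Jorvik - Varne: 2+9 = 11
Wendle - Kelso - Garth - Varne: 2+3+4 = 9
Cheapest is Wendle - Kelso - Varne at 6 mi.

6 mi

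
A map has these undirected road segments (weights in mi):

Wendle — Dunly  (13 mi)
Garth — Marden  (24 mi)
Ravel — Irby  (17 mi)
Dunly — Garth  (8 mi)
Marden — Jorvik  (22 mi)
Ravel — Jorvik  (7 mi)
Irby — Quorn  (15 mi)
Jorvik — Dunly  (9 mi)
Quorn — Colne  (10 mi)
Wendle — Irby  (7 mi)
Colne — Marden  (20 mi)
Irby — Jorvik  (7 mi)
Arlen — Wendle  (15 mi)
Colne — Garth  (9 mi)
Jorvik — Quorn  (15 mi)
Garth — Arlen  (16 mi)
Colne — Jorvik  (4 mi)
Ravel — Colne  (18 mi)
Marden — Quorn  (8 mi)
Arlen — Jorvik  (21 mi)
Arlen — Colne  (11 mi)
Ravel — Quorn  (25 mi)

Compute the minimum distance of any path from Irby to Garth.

20 mi

Running Dijkstra from Irby:
Irby: 0
Jorvik: 7  (via Irby)
Wendle: 7  (via Irby)
Colne: 11  (via Jorvik)
Ravel: 14  (via Jorvik)
Quorn: 15  (via Irby)
Dunly: 16  (via Jorvik)
Garth: 20  (via Colne)
Shortest route: Irby → Jorvik → Colne → Garth = 20 mi.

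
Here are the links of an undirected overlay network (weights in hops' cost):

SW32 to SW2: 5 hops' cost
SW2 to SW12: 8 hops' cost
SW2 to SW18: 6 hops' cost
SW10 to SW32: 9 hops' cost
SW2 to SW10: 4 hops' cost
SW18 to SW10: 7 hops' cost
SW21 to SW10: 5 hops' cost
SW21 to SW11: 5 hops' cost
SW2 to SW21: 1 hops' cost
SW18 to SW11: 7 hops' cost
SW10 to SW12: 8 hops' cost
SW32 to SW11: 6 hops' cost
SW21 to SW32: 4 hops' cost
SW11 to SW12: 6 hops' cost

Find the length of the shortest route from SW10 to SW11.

10 hops' cost

Shortest distances from SW10:
SW10: 0
SW2: 4  (via SW10)
SW21: 5  (via SW10)
SW18: 7  (via SW10)
SW12: 8  (via SW10)
SW32: 9  (via SW10)
SW11: 10  (via SW21)
Shortest route: SW10–SW21–SW11 = 10 hops' cost.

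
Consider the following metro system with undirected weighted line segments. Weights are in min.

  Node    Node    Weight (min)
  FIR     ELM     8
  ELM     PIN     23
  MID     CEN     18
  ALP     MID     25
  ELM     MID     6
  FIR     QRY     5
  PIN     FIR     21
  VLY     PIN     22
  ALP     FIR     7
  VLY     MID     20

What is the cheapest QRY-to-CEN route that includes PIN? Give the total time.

Shortest QRY→PIN: QRY → FIR → PIN = 26
Best PIN to CEN: PIN → ELM → MID → CEN costing 47
Total via PIN: 26 + 47 = 73 min.

73 min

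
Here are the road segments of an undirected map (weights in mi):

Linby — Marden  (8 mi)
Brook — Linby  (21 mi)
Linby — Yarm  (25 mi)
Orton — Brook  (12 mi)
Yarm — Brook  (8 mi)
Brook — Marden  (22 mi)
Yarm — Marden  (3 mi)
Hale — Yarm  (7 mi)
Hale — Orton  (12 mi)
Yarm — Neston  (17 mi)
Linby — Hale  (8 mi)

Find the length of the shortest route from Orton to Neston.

Settle nodes by increasing distance from Orton:
Orton: 0
Hale: 12  (via Orton)
Brook: 12  (via Orton)
Yarm: 19  (via Hale)
Linby: 20  (via Hale)
Marden: 22  (via Yarm)
Neston: 36  (via Yarm)
Shortest route: Orton–Hale–Yarm–Neston = 36 mi.

36 mi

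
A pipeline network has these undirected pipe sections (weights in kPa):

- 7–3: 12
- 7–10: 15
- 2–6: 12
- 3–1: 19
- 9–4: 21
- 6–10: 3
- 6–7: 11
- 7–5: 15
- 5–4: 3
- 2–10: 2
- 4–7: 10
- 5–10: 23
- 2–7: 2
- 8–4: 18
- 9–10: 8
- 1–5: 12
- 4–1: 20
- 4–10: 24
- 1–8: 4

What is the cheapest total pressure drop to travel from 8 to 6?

35 kPa

Running Dijkstra from 8:
8: 0
1: 4  (via 8)
5: 16  (via 1)
4: 18  (via 8)
3: 23  (via 1)
7: 28  (via 4)
2: 30  (via 7)
10: 32  (via 2)
6: 35  (via 10)
Shortest route: 8 → 4 → 7 → 2 → 10 → 6 = 35 kPa.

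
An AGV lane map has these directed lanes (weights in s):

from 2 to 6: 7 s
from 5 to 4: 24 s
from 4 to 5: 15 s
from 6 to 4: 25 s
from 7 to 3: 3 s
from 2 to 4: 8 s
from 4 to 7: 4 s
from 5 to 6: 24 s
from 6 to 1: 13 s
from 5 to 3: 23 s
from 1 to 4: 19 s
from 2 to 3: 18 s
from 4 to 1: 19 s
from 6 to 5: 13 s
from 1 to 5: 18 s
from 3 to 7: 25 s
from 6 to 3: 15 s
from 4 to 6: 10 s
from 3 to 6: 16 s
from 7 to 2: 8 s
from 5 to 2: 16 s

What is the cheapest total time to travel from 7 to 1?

Compare a few routes:
7 → 2 → 4 → 1: 8+8+19 = 35
7 → 2 → 6 → 1: 8+7+13 = 28
7 → 2 → 4 → 6 → 1: 8+8+10+13 = 39
7 → 3 → 6 → 1: 3+16+13 = 32
Cheapest is 7 → 2 → 6 → 1 at 28 s.

28 s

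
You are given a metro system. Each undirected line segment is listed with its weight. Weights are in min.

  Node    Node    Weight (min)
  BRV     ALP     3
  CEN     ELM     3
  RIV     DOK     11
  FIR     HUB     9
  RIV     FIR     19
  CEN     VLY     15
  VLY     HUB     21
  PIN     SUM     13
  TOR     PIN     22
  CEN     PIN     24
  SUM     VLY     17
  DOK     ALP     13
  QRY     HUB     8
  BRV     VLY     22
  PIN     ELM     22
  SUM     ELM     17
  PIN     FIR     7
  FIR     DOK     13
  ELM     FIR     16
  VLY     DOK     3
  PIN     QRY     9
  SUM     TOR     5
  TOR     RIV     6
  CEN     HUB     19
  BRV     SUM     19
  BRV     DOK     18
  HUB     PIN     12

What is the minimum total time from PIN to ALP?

33 min

Shortest distances from PIN:
PIN: 0
FIR: 7  (via PIN)
QRY: 9  (via PIN)
HUB: 12  (via PIN)
SUM: 13  (via PIN)
TOR: 18  (via SUM)
DOK: 20  (via FIR)
ELM: 22  (via PIN)
VLY: 23  (via DOK)
CEN: 24  (via PIN)
RIV: 24  (via TOR)
BRV: 32  (via SUM)
ALP: 33  (via DOK)
Shortest route: PIN–FIR–DOK–ALP = 33 min.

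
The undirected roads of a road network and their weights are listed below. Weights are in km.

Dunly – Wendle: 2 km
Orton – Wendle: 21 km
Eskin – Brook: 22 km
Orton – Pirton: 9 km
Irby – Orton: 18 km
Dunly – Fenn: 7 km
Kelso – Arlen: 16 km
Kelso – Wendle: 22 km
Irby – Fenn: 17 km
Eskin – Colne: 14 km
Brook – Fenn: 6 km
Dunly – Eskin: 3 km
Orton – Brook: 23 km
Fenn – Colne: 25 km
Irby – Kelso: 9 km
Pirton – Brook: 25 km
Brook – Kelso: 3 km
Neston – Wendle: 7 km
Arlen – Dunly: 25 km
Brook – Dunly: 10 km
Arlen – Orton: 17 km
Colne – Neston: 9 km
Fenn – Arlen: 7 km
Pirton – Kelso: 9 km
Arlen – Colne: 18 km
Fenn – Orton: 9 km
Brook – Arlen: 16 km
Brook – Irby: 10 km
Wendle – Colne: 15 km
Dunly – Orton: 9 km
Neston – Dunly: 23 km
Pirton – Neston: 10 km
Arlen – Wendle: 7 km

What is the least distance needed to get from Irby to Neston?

28 km

Running Dijkstra from Irby:
Irby: 0
Kelso: 9  (via Irby)
Brook: 10  (via Irby)
Fenn: 16  (via Brook)
Pirton: 18  (via Kelso)
Orton: 18  (via Irby)
Dunly: 20  (via Brook)
Wendle: 22  (via Dunly)
Eskin: 23  (via Dunly)
Arlen: 23  (via Fenn)
Neston: 28  (via Pirton)
Shortest route: Irby–Kelso–Pirton–Neston = 28 km.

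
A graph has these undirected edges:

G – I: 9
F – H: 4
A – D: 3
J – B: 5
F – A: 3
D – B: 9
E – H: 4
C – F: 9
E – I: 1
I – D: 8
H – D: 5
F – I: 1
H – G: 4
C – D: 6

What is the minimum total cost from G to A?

Compare a few routes:
G - H - D - A: 4+5+3 = 12
G - H - F - A: 4+4+3 = 11
G - H - E - I - F - A: 4+4+1+1+3 = 13
G - I - F - A: 9+1+3 = 13
The minimum is 11 via G - H - F - A.

11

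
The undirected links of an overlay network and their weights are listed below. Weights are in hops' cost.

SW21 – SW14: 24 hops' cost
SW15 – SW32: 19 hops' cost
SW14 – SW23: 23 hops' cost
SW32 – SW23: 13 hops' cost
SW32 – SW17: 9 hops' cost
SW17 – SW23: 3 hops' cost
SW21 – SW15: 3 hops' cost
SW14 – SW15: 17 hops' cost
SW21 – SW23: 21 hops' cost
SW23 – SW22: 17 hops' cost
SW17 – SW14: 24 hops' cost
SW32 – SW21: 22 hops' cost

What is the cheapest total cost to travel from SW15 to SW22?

Running Dijkstra from SW15:
SW15: 0
SW21: 3  (via SW15)
SW14: 17  (via SW15)
SW32: 19  (via SW15)
SW23: 24  (via SW21)
SW17: 27  (via SW23)
SW22: 41  (via SW23)
Shortest route: SW15 → SW21 → SW23 → SW22 = 41 hops' cost.

41 hops' cost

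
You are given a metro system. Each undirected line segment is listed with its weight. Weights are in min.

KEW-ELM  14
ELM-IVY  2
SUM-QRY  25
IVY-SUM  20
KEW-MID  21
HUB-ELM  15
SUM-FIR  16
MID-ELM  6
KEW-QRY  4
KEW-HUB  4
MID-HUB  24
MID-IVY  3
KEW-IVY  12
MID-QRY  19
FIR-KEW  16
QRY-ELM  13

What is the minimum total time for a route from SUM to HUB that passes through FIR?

36 min

Best SUM to FIR: SUM → FIR costing 16
Shortest FIR→HUB: FIR → KEW → HUB = 20
Total via FIR: 16 + 20 = 36 min.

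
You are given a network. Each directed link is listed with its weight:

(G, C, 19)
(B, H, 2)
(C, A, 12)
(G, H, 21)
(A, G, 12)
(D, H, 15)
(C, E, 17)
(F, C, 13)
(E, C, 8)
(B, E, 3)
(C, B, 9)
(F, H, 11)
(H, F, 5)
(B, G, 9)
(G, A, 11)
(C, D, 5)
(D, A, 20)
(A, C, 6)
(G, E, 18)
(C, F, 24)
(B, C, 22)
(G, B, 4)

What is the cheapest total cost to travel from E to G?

26

Candidate routes:
E–C–B–G: 8+9+9 = 26
E–C–A–G: 8+12+12 = 32
E–C–D–A–G: 8+5+20+12 = 45
The minimum is 26 via E–C–B–G.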